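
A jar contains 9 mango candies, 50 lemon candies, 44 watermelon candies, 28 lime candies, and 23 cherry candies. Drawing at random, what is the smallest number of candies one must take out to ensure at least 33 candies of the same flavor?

125

Treat the 5 flavors as pigeonholes.
In the worst case we take at most 32 of each flavor, but all 9 mango, all 28 lime, and all 23 cherry (fewer than 32), giving 9 + 32 + 32 + 28 + 23 = 124.
One more candy then forces some flavor to 33, so 124 + 1 = 125.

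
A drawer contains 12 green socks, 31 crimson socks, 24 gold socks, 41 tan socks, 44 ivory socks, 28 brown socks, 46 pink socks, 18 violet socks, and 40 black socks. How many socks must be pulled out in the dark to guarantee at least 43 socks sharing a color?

279

Treat the 9 colors as pigeonholes.
In the worst case we take at most 42 of each color, but all 12 green, all 31 crimson, all 24 gold, all 41 tan, all 28 brown, all 18 violet, and all 40 black (fewer than 42), giving 12 + 31 + 24 + 41 + 42 + 28 + 42 + 18 + 40 = 278.
One more sock then forces some color to 43, so 278 + 1 = 279.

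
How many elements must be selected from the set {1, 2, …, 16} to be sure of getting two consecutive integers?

Partition {1, …, 16} into 8 pairs: {1,2}, {3,4}, …, {15,16}.
Choosing 8 integers — say the 8 even numbers 2, 4, …, 16 — takes one from each pair and avoids the property.
Choosing 9 forces two into the same pair by pigeonhole, and those are consecutive. So 9.

9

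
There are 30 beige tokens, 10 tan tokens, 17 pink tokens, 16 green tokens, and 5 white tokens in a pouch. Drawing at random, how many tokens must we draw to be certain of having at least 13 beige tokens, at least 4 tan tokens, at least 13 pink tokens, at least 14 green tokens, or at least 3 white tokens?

43

The worst case stops just short of every target: 12 beige, 3 tan, 12 pink, 13 green, 2 white — 12 + 3 + 12 + 13 + 2 = 42 tokens.
One more token must push some color to its target, so 42 + 1 = 43.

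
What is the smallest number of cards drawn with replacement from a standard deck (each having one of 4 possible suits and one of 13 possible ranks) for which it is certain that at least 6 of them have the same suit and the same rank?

261

There are 4 × 13 = 52 (suit, rank) combinations acting as pigeonholes.
With 52 × 5 = 260 cards drawn with replacement from a standard deck we could place exactly 5 in each, with no (suit, rank) pair reaching 6.
One more forces some (suit, rank) pair to hold 6, so 260 + 1 = 261.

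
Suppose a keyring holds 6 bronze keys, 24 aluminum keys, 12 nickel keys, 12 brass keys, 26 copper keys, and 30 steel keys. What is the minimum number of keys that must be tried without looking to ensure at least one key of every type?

The hardest type to obtain is bronze: we could draw every other key first — 110 − 6 = 104 keys — without a single bronze one.
The next draw must be bronze, so 104 + 1 = 105.

105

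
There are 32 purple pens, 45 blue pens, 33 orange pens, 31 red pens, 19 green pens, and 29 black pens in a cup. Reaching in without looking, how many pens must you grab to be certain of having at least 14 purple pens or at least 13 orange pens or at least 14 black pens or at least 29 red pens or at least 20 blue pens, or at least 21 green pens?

105

The worst case stops just short of every target: 13 purple, 19 blue, 12 orange, 28 red, all 19 green, 13 black — 13 + 19 + 12 + 28 + 19 + 13 = 104 pens.
One more pen must push some ink color to its target, so 104 + 1 = 105.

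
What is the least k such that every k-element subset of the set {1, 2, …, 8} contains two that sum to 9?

Partition {1, …, 8} into 4 pairs: {1,8}, {2,7}, …, {4,5}.
Choosing 4 integers — say the integers 1 through 4 — takes one from each pair and avoids the property.
Choosing 5 forces two into the same pair by pigeonhole, and those sum to 9. So 5.

5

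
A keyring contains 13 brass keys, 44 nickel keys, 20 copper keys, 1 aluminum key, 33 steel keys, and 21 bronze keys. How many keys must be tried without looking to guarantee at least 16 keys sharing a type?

In the worst case we take at most 15 of each type, but all 13 brass and all 1 aluminum (fewer than 15), giving 13 + 15 + 15 + 1 + 15 + 15 = 74.
One more key then forces some type to 16, so 74 + 1 = 75.

75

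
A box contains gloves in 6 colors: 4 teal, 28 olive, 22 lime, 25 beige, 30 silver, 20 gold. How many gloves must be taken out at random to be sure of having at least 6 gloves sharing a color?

In the worst case we take at most 5 of each color, but all 4 teal (fewer than 5), giving 4 + 5 + 5 + 5 + 5 + 5 = 29.
One more glove then forces some color to 6, so 29 + 1 = 30.

30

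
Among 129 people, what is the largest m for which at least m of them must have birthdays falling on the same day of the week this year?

The 129 people fall into 7 days of the week.
If each of the 7 days of the week held at most 18, the total would be at most 7 × 18 = 126 < 129, a contradiction.
So at least one holds ⌈129/7⌉ = 19.

19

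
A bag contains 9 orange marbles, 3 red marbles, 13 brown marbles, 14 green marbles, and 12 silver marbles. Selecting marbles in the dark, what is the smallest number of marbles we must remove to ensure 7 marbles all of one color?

28

In the worst case we take at most 6 of each color, but all 3 red (fewer than 6), giving 6 + 3 + 6 + 6 + 6 = 27.
One more marble then forces some color to 7, so 27 + 1 = 28.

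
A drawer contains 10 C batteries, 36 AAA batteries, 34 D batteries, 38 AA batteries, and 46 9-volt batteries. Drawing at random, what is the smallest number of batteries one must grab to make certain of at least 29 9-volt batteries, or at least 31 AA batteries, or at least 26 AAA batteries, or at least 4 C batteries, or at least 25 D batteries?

111

The worst case stops just short of every target: 3 C, 25 AAA, 24 D, 30 AA, 28 9-volt — 3 + 25 + 24 + 30 + 28 = 110 batteries.
One more battery must push some type to its target, so 110 + 1 = 111.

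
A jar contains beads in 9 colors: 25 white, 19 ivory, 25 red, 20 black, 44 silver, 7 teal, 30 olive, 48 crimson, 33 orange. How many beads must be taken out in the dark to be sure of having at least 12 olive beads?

To avoid olive beads as long as possible, exhaust the other 8 colors first.
The worst case draws every non-olive bead first: 25 + 19 + 25 + 20 + 44 + 7 + 48 + 33 = 221.
The next 12 draws are then forced to be olive, giving 221 + 12 = 233.

233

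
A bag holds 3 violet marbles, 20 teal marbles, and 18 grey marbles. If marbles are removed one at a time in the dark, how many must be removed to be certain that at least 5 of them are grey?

To avoid grey marbles as long as possible, exhaust the other 2 colors first.
The worst case draws every non-grey marble first: 3 + 20 = 23.
The next 5 draws are then forced to be grey, giving 23 + 5 = 28.

28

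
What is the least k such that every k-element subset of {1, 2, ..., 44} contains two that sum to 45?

Partition {1, …, 44} into 22 pairs: {1,44}, {2,43}, …, {22,23}.
Choosing 22 integers — say the integers 1 through 22 — takes one from each pair and avoids the property.
Choosing 23 forces two into the same pair by pigeonhole, and those sum to 45. So 23.

23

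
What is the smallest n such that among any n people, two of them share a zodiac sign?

13

There are 12 zodiac signs acting as pigeonholes.
With 12 people we could place one in each, avoiding any repeat.
One more forces some class to hold 2, so 12 + 1 = 13.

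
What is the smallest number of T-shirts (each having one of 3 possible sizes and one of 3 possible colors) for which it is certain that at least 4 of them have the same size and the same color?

28

There are 3 × 3 = 9 (size, color) combinations acting as pigeonholes.
With 9 × 3 = 27 T-shirts we could place exactly 3 in each, with no (size, color) pair reaching 4.
One more forces some (size, color) pair to hold 4, so 27 + 1 = 28.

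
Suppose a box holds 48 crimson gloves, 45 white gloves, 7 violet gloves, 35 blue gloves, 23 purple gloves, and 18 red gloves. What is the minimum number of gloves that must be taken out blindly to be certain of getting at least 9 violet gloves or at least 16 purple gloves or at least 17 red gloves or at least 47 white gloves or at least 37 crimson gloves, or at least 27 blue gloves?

Each of the 6 colors has its own threshold; avoid all of them simultaneously.
The worst case stops just short of every target: 36 crimson, all 45 white, all 7 violet, 26 blue, 15 purple, 16 red — 36 + 45 + 7 + 26 + 15 + 16 = 145 gloves.
One more glove must push some color to its target, so 145 + 1 = 146.

146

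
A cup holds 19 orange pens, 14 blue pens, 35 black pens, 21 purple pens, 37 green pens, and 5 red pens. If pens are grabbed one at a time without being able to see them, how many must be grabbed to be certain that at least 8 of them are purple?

118

To avoid purple pens as long as possible, exhaust the other 5 ink colors first.
The worst case draws every non-purple pen first: 19 + 14 + 35 + 37 + 5 = 110.
The next 8 draws are then forced to be purple, giving 110 + 8 = 118.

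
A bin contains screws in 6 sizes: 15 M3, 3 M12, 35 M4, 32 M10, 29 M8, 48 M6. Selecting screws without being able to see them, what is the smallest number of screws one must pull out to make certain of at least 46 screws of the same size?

In the worst case we take at most 45 of each size, but all 15 M3, all 3 M12, all 35 M4, all 32 M10, and all 29 M8 (fewer than 45), giving 15 + 3 + 35 + 32 + 29 + 45 = 159.
One more screw then forces some size to 46, so 159 + 1 = 160.

160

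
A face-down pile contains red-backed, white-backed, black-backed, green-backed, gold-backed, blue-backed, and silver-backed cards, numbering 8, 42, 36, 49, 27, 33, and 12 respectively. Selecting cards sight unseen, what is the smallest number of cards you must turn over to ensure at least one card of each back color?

The hardest back color to obtain is red-backed: we could draw every other card first — 207 − 8 = 199 cards — without a single red-backed one.
The next draw must be red-backed, so 199 + 1 = 200.

200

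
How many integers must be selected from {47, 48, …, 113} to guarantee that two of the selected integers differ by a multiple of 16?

17

Use the pigeonhole principle on residue classes: group the integers by remainder mod 16; there are 16 residue classes, each nonempty in this range.
Choosing one from each class (16 integers) avoids any shared remainder.
One more choice must repeat a class, so two differ by a multiple of 16. Hence 16 + 1 = 17.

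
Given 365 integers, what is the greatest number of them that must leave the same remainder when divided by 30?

13

If each of the 30 residue classes modulo 30 held at most 12, the total would be at most 30 × 12 = 360 < 365, a contradiction.
So at least one holds ⌈365/30⌉ = 13.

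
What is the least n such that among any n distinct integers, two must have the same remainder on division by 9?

10

Two integers differ by a multiple of 9 exactly when they share a remainder mod 9.
There are 9 residue classes mod 9, so 9 integers can all lie in distinct classes.
One more integer must repeat a residue, giving a difference divisible by 9. So n = 9 + 1 = 10.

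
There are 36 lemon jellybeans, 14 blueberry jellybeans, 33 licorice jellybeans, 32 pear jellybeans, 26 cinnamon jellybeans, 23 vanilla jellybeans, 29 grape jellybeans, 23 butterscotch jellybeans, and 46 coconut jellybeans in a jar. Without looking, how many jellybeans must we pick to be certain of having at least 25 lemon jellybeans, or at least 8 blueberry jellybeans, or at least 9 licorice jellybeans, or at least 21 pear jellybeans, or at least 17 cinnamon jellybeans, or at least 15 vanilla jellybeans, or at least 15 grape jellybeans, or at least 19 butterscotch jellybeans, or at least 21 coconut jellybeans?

The worst case stops just short of every target: 24 lemon, 7 blueberry, 8 licorice, 20 pear, 16 cinnamon, 14 vanilla, 14 grape, 18 butterscotch, 20 coconut — 24 + 7 + 8 + 20 + 16 + 14 + 14 + 18 + 20 = 141 jellybeans.
One more jellybean must push some flavor to its target, so 141 + 1 = 142.

142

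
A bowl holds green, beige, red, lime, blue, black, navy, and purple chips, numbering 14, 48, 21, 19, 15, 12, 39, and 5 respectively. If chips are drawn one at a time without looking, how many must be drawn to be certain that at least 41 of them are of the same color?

In the worst case we take at most 40 of each color, but all 14 green, all 21 red, all 19 lime, all 15 blue, all 12 black, all 39 navy, and all 5 purple (fewer than 40), giving 14 + 40 + 21 + 19 + 15 + 12 + 39 + 5 = 165.
One more chip then forces some color to 41, so 165 + 1 = 166.

166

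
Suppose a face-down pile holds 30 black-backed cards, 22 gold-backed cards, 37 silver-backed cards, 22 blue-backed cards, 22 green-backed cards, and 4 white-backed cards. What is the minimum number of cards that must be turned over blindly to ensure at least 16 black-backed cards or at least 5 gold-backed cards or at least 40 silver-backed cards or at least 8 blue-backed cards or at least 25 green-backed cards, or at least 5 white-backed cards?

90

Each of the 6 back colors has its own threshold; avoid all of them simultaneously.
The worst case stops just short of every target: 15 black-backed, 4 gold-backed, all 37 silver-backed, 7 blue-backed, all 22 green-backed, 4 white-backed — 15 + 4 + 37 + 7 + 22 + 4 = 89 cards.
One more card must push some back color to its target, so 89 + 1 = 90.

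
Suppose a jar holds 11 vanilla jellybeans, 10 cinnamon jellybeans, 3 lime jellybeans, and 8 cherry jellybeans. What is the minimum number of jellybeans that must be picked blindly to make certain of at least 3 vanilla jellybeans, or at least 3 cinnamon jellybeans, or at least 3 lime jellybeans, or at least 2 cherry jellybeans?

The worst case stops just short of every target: 2 vanilla, 2 cinnamon, 2 lime, 1 cherry — 2 + 2 + 2 + 1 = 7 jellybeans.
One more jellybean must push some flavor to its target, so 7 + 1 = 8.

8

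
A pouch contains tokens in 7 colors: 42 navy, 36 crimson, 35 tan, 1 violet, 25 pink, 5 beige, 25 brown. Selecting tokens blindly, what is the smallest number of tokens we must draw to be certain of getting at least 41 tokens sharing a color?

In the worst case we take at most 40 of each color, but all 36 crimson, all 35 tan, all 1 violet, all 25 pink, all 5 beige, and all 25 brown (fewer than 40), giving 40 + 36 + 35 + 1 + 25 + 5 + 25 = 167.
One more token then forces some color to 41, so 167 + 1 = 168.

168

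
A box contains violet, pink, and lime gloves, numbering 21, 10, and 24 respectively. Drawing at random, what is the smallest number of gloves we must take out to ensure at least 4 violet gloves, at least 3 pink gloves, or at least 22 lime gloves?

Each of the 3 colors has its own threshold; avoid all of them simultaneously.
The worst case stops just short of every target: 3 violet, 2 pink, 21 lime — 3 + 2 + 21 = 26 gloves.
One more glove must push some color to its target, so 26 + 1 = 27.

27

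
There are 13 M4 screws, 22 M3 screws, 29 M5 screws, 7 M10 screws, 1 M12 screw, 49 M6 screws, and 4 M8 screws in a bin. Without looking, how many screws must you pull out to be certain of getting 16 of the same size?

Treat the 7 sizes as pigeonholes.
In the worst case we take at most 15 of each size, but all 13 M4, all 7 M10, all 1 M12, and all 4 M8 (fewer than 15), giving 13 + 15 + 15 + 7 + 1 + 15 + 4 = 70.
One more screw then forces some size to 16, so 70 + 1 = 71.

71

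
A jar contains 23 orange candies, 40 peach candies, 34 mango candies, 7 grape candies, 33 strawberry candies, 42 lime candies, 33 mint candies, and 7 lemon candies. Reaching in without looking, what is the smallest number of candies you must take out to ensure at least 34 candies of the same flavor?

Treat the 8 flavors as pigeonholes.
In the worst case we take at most 33 of each flavor, but all 23 orange, all 7 grape, and all 7 lemon (fewer than 33), giving 23 + 33 + 33 + 7 + 33 + 33 + 33 + 7 = 202.
One more candy then forces some flavor to 34, so 202 + 1 = 203.

203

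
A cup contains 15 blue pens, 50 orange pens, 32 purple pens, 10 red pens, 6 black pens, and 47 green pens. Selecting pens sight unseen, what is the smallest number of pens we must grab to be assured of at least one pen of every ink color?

155

The hardest ink color to obtain is black: we could draw every other pen first — 160 − 6 = 154 pens — without a single black one.
The next draw must be black, so 154 + 1 = 155.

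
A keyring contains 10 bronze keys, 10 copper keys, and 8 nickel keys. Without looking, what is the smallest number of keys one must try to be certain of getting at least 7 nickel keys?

To avoid nickel keys as long as possible, exhaust the other 2 types first.
The worst case draws every non-nickel key first: 10 + 10 = 20.
The next 7 draws are then forced to be nickel, giving 20 + 7 = 27.

27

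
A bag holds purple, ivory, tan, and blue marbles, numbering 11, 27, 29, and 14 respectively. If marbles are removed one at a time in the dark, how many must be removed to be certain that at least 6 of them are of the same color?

21

Treat the 4 colors as pigeonholes.
The worst case takes 5 marbles of each color without reaching 6 of any: 4 × 5 = 20.
The next marble must bring some color to 6, so 20 + 1 = 21.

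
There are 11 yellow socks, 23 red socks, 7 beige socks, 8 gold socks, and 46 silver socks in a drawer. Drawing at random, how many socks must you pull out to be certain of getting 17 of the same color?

In the worst case we take at most 16 of each color, but all 11 yellow, all 7 beige, and all 8 gold (fewer than 16), giving 11 + 16 + 7 + 8 + 16 = 58.
One more sock then forces some color to 17, so 58 + 1 = 59.

59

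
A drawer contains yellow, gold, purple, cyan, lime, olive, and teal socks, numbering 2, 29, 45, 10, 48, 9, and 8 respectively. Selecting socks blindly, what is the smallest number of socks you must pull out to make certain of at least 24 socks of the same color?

99

In the worst case we take at most 23 of each color, but all 2 yellow, all 10 cyan, all 9 olive, and all 8 teal (fewer than 23), giving 2 + 23 + 23 + 10 + 23 + 9 + 8 = 98.
One more sock then forces some color to 24, so 98 + 1 = 99.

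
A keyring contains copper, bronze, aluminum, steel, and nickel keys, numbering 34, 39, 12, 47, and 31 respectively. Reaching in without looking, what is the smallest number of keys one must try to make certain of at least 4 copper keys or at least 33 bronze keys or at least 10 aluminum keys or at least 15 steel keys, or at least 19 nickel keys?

The worst case stops just short of every target: 3 copper, 32 bronze, 9 aluminum, 14 steel, 18 nickel — 3 + 32 + 9 + 14 + 18 = 76 keys.
One more key must push some type to its target, so 76 + 1 = 77.

77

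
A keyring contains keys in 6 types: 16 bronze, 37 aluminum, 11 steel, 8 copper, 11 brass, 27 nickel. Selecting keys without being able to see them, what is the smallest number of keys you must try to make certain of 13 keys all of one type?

Treat the 6 types as pigeonholes.
In the worst case we take at most 12 of each type, but all 11 steel, all 8 copper, and all 11 brass (fewer than 12), giving 12 + 12 + 11 + 8 + 11 + 12 = 66.
One more key then forces some type to 13, so 66 + 1 = 67.

67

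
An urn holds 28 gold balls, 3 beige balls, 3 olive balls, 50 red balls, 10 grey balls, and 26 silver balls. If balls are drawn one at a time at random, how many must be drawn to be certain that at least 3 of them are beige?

120

To avoid beige balls as long as possible, exhaust the other 5 colors first.
The worst case draws every non-beige ball first: 28 + 3 + 50 + 10 + 26 = 117.
The next 3 draws are then forced to be beige, giving 117 + 3 = 120.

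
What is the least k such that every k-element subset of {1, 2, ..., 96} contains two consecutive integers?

49

Partition {1, …, 96} into 48 pairs: {1,2}, {3,4}, …, {95,96}.
Choosing 48 integers — say the 48 even numbers 2, 4, …, 96 — takes one from each pair and avoids the property.
Choosing 49 forces two into the same pair by pigeonhole, and those are consecutive. So 49.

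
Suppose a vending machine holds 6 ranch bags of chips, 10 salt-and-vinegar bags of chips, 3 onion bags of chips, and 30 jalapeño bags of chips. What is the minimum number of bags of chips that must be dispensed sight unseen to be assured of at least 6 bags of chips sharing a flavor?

19

In the worst case we take at most 5 of each flavor, but all 3 onion (fewer than 5), giving 5 + 5 + 3 + 5 = 18.
One more bag of chips then forces some flavor to 6, so 18 + 1 = 19.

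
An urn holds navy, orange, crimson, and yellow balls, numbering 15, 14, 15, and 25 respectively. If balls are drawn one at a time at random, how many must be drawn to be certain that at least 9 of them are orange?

The worst case draws every non-orange ball first: 15 + 15 + 25 = 55.
The next 9 draws are then forced to be orange, giving 55 + 9 = 64.

64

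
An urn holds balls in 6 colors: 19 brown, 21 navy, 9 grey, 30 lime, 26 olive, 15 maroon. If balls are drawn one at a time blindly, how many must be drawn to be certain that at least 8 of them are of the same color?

The worst case takes 7 balls of each color without reaching 8 of any: 6 × 7 = 42.
The next ball must bring some color to 8, so 42 + 1 = 43.

43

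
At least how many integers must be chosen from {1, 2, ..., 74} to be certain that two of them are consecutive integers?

Partition {1, …, 74} into 37 pairs: {1,2}, {3,4}, …, {73,74}.
Choosing 37 integers — say the 37 even numbers 2, 4, …, 74 — takes one from each pair and avoids the property.
Choosing 38 forces two into the same pair by pigeonhole, and those are consecutive. So 38.

38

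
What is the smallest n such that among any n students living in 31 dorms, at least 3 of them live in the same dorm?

There are 31 dorms acting as pigeonholes.
With 31 × 2 = 62 students we could place exactly 2 in each, with no class reaching 3.
One more forces some class to hold 3, so 62 + 1 = 63.

63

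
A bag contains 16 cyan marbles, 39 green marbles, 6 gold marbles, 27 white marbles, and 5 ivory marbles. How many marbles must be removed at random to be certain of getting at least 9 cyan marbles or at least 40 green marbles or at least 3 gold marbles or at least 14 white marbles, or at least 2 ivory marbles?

The worst case stops just short of every target: 8 cyan, 39 green, 2 gold, 13 white, 1 ivory — 8 + 39 + 2 + 13 + 1 = 63 marbles.
One more marble must push some color to its target, so 63 + 1 = 64.

64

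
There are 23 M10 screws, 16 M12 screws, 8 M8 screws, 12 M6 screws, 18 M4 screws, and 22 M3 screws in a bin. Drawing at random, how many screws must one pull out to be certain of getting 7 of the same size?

37

Treat the 6 sizes as pigeonholes.
The worst case takes 6 screws of each size without reaching 7 of any: 6 × 6 = 36.
The next screw must bring some size to 7, so 36 + 1 = 37.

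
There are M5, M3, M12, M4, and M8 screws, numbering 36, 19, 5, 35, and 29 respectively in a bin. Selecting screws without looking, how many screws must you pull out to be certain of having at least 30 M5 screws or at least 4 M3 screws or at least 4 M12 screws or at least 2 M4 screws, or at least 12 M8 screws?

The worst case stops just short of every target: 29 M5, 3 M3, 3 M12, 1 M4, 11 M8 — 29 + 3 + 3 + 1 + 11 = 47 screws.
One more screw must push some size to its target, so 47 + 1 = 48.

48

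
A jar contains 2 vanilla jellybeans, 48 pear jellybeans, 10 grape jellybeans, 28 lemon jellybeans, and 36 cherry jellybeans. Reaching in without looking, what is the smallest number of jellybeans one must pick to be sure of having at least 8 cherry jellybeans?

The worst case draws every non-cherry jellybean first: 2 + 48 + 10 + 28 = 88.
The next 8 draws are then forced to be cherry, giving 88 + 8 = 96.

96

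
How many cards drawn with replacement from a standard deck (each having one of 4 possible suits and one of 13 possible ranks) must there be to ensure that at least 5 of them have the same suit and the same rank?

There are 4 × 13 = 52 (suit, rank) combinations acting as pigeonholes.
With 52 × 4 = 208 cards drawn with replacement from a standard deck we could place exactly 4 in each, with no (suit, rank) pair reaching 5.
One more forces some (suit, rank) pair to hold 5, so 208 + 1 = 209.

209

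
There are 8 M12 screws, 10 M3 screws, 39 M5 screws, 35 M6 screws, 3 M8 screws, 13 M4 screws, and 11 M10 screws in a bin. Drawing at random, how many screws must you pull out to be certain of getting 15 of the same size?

74

In the worst case we take at most 14 of each size, but all 8 M12, all 10 M3, all 3 M8, all 13 M4, and all 11 M10 (fewer than 14), giving 8 + 10 + 14 + 14 + 3 + 13 + 11 = 73.
One more screw then forces some size to 15, so 73 + 1 = 74.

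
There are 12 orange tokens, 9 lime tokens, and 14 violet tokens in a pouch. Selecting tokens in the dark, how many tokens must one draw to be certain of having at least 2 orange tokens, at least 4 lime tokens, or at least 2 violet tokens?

6

The worst case stops just short of every target: 1 orange, 3 lime, 1 violet — 1 + 3 + 1 = 5 tokens.
One more token must push some color to its target, so 5 + 1 = 6.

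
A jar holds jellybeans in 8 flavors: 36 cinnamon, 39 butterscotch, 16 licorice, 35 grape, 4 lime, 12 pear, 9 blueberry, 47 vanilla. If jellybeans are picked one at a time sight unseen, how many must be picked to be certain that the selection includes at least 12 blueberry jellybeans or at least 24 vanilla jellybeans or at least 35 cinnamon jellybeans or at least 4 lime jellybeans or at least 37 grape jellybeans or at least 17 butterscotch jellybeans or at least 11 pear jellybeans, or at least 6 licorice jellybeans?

136

Each of the 8 flavors has its own threshold; avoid all of them simultaneously.
The worst case stops just short of every target: 34 cinnamon, 16 butterscotch, 5 licorice, all 35 grape, 3 lime, 10 pear, all 9 blueberry, 23 vanilla — 34 + 16 + 5 + 35 + 3 + 10 + 9 + 23 = 135 jellybeans.
One more jellybean must push some flavor to its target, so 135 + 1 = 136.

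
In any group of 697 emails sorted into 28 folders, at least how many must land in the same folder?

25

The 697 emails fall into 28 folders.
If each of the 28 folders held at most 24, the total would be at most 28 × 24 = 672 < 697, a contradiction.
So at least one holds ⌈697/28⌉ = 25.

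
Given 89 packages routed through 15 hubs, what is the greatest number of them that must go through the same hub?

6

The 89 packages fall into 15 hubs.
If each of the 15 hubs held at most 5, the total would be at most 15 × 5 = 75 < 89, a contradiction.
So at least one holds ⌈89/15⌉ = 6.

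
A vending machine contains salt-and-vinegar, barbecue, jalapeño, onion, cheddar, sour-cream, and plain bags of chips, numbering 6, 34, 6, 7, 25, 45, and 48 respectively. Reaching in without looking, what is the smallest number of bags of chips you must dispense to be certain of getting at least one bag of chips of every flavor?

166

The hardest flavor to obtain is salt-and-vinegar: we could draw every other bag of chips first — 171 − 6 = 165 bags of chips — without a single salt-and-vinegar one.
The next draw must be salt-and-vinegar, so 165 + 1 = 166.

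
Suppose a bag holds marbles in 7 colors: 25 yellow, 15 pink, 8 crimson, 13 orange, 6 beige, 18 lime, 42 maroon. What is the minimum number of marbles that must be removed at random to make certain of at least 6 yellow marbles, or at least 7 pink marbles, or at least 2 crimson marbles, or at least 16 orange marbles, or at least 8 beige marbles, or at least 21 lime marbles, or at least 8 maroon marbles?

57

The worst case stops just short of every target: 5 yellow, 6 pink, 1 crimson, all 13 orange, all 6 beige, all 18 lime, 7 maroon — 5 + 6 + 1 + 13 + 6 + 18 + 7 = 56 marbles.
One more marble must push some color to its target, so 56 + 1 = 57.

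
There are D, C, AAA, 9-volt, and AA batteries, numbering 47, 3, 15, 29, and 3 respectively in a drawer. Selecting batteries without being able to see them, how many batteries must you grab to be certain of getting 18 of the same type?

In the worst case we take at most 17 of each type, but all 3 C, all 15 AAA, and all 3 AA (fewer than 17), giving 17 + 3 + 15 + 17 + 3 = 55.
One more battery then forces some type to 18, so 55 + 1 = 56.

56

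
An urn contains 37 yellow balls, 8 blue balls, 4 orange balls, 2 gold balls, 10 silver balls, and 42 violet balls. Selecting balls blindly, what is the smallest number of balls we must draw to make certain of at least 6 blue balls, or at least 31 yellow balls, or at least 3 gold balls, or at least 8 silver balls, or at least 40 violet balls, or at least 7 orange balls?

Each of the 6 colors has its own threshold; avoid all of them simultaneously.
The worst case stops just short of every target: 30 yellow, 5 blue, all 4 orange, 2 gold, 7 silver, 39 violet — 30 + 5 + 4 + 2 + 7 + 39 = 87 balls.
One more ball must push some color to its target, so 87 + 1 = 88.

88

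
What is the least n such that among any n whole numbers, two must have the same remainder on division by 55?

Use the pigeonhole principle on residue classes: two integers differ by a multiple of 55 exactly when they share a remainder mod 55.
There are 55 residue classes mod 55, so 55 integers can all lie in distinct classes.
One more integer must repeat a residue, giving a difference divisible by 55. So n = 55 + 1 = 56.

56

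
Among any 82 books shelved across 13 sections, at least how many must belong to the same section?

7

The 82 books fall into 13 sections.
If each of the 13 sections held at most 6, the total would be at most 13 × 6 = 78 < 82, a contradiction.
So at least one holds ⌈82/13⌉ = 7.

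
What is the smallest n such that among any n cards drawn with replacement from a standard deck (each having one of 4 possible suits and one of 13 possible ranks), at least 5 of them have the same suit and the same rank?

There are 4 × 13 = 52 (suit, rank) combinations acting as pigeonholes.
With 52 × 4 = 208 cards drawn with replacement from a standard deck we could place exactly 4 in each, with no (suit, rank) pair reaching 5.
One more forces some (suit, rank) pair to hold 5, so 208 + 1 = 209.

209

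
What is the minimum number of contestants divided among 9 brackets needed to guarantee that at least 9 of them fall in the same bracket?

73

There are 9 brackets acting as pigeonholes.
With 9 × 8 = 72 contestants we could place exactly 8 in each, with no class reaching 9.
One more forces some class to hold 9, so 72 + 1 = 73.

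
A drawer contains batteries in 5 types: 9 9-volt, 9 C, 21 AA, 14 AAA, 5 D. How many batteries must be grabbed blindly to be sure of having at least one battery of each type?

The hardest type to obtain is D: we could draw every other battery first — 58 − 5 = 53 batteries — without a single D one.
The next draw must be D, so 53 + 1 = 54.

54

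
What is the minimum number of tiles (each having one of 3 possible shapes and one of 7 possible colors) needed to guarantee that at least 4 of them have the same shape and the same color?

64

There are 3 × 7 = 21 (shape, color) combinations acting as pigeonholes.
With 21 × 3 = 63 tiles we could place exactly 3 in each, with no (shape, color) pair reaching 4.
One more forces some (shape, color) pair to hold 4, so 63 + 1 = 64.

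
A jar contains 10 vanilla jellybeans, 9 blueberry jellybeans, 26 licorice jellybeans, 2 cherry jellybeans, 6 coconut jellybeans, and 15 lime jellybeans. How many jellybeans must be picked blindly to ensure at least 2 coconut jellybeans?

64

The worst case draws every non-coconut jellybean first: 10 + 9 + 26 + 2 + 15 = 62.
The next 2 draws are then forced to be coconut, giving 62 + 2 = 64.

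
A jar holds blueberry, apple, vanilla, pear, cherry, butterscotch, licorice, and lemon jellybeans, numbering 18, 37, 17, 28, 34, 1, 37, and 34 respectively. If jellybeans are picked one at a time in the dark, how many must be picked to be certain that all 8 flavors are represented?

206

The hardest flavor to obtain is butterscotch: we could draw every other jellybean first — 206 − 1 = 205 jellybeans — without a single butterscotch one.
The next draw must be butterscotch, so 205 + 1 = 206.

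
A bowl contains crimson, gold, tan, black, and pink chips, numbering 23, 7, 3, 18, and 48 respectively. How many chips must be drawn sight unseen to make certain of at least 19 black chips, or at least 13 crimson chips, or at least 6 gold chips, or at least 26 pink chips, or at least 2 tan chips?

62

The worst case stops just short of every target: 12 crimson, 5 gold, 1 tan, 18 black, 25 pink — 12 + 5 + 1 + 18 + 25 = 61 chips.
One more chip must push some color to its target, so 61 + 1 = 62.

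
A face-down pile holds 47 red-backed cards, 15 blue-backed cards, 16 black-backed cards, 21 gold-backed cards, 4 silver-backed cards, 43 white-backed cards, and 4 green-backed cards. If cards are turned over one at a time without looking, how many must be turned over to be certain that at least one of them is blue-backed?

136

To avoid blue-backed cards as long as possible, exhaust the other 6 back colors first.
The worst case draws every non-blue-backed card first: 47 + 16 + 21 + 4 + 43 + 4 = 135.
The next draw is then forced to be blue-backed, giving 135 + 1 = 136.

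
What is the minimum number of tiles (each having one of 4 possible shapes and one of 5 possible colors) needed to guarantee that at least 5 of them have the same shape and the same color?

81

There are 4 × 5 = 20 (shape, color) combinations acting as pigeonholes.
With 20 × 4 = 80 tiles we could place exactly 4 in each, with no (shape, color) pair reaching 5.
One more forces some (shape, color) pair to hold 5, so 80 + 1 = 81.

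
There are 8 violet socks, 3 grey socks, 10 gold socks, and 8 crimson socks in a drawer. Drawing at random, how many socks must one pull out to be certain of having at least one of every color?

27

The hardest color to obtain is grey: we could draw every other sock first — 29 − 3 = 26 socks — without a single grey one.
The next draw must be grey, so 26 + 1 = 27.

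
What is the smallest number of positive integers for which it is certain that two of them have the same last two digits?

There are 100 possible two-digit endings acting as pigeonholes.
With 100 positive integers we could place one in each, avoiding any repeat.
One more forces some class to hold 2, so 100 + 1 = 101.

101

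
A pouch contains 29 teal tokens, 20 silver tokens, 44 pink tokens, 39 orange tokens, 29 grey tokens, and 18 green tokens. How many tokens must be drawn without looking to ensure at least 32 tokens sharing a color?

In the worst case we take at most 31 of each color, but all 29 teal, all 20 silver, all 29 grey, and all 18 green (fewer than 31), giving 29 + 20 + 31 + 31 + 29 + 18 = 158.
One more token then forces some color to 32, so 158 + 1 = 159.

159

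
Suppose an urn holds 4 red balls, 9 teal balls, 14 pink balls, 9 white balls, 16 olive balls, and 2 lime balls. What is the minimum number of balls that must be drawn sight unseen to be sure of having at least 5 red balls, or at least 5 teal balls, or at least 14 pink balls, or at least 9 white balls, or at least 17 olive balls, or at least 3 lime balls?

48

The worst case stops just short of every target: 4 red, 4 teal, 13 pink, 8 white, 16 olive, 2 lime — 4 + 4 + 13 + 8 + 16 + 2 = 47 balls.
One more ball must push some color to its target, so 47 + 1 = 48.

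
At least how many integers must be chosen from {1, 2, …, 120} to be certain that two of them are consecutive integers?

Partition {1, …, 120} into 60 pairs: {1,2}, {3,4}, …, {119,120}.
Choosing 60 integers — say the 60 even numbers 2, 4, …, 120 — takes one from each pair and avoids the property.
Choosing 61 forces two into the same pair by pigeonhole, and those are consecutive. So 61.

61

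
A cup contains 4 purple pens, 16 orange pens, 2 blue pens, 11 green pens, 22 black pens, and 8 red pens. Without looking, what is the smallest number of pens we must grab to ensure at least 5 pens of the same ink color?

Treat the 6 ink colors as pigeonholes.
In the worst case we take at most 4 of each ink color, but all 2 blue (fewer than 4), giving 4 + 4 + 2 + 4 + 4 + 4 = 22.
One more pen then forces some ink color to 5, so 22 + 1 = 23.

23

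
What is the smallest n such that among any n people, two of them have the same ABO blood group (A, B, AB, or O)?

There are 4 ABO blood groups acting as pigeonholes.
With 4 people we could place one in each, avoiding any repeat.
One more forces some class to hold 2, so 4 + 1 = 5.

5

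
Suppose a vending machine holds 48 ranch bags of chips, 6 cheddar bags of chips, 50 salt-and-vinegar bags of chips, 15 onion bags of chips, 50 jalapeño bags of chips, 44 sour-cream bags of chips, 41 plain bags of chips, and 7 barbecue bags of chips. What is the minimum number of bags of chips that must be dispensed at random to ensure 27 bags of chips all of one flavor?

In the worst case we take at most 26 of each flavor, but all 6 cheddar, all 15 onion, and all 7 barbecue (fewer than 26), giving 26 + 6 + 26 + 15 + 26 + 26 + 26 + 7 = 158.
One more bag of chips then forces some flavor to 27, so 158 + 1 = 159.

159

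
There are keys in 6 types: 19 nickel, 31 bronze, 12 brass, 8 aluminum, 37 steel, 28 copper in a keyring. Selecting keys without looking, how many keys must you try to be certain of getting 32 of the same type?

In the worst case we take at most 31 of each type, but all 19 nickel, all 12 brass, all 8 aluminum, and all 28 copper (fewer than 31), giving 19 + 31 + 12 + 8 + 31 + 28 = 129.
One more key then forces some type to 32, so 129 + 1 = 130.

130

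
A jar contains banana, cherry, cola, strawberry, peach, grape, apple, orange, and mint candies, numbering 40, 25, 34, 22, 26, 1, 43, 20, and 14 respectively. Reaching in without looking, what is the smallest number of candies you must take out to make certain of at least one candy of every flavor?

The hardest flavor to obtain is grape: we could draw every other candy first — 225 − 1 = 224 candies — without a single grape one.
The next draw must be grape, so 224 + 1 = 225.

225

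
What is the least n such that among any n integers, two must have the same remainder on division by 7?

8

Two integers differ by a multiple of 7 exactly when they share a remainder mod 7.
There are 7 residue classes mod 7, so 7 integers can all lie in distinct classes.
One more integer must repeat a residue, giving a difference divisible by 7. So n = 7 + 1 = 8.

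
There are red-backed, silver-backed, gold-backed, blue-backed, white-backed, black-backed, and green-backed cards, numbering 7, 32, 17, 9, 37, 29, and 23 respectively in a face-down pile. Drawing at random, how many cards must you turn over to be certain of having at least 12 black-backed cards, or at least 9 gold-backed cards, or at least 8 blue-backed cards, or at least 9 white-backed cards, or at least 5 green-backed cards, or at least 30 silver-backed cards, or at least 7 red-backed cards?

74

Each of the 7 back colors has its own threshold; avoid all of them simultaneously.
The worst case stops just short of every target: 6 red-backed, 29 silver-backed, 8 gold-backed, 7 blue-backed, 8 white-backed, 11 black-backed, 4 green-backed — 6 + 29 + 8 + 7 + 8 + 11 + 4 = 73 cards.
One more card must push some back color to its target, so 73 + 1 = 74.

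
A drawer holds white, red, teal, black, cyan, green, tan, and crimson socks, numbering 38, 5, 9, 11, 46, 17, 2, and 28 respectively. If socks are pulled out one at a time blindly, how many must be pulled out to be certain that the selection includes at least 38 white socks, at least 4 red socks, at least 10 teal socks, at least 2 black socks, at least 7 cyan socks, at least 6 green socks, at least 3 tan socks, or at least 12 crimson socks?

75

Each of the 8 colors has its own threshold; avoid all of them simultaneously.
The worst case stops just short of every target: 37 white, 3 red, 9 teal, 1 black, 6 cyan, 5 green, 2 tan, 11 crimson — 37 + 3 + 9 + 1 + 6 + 5 + 2 + 11 = 74 socks.
One more sock must push some color to its target, so 74 + 1 = 75.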